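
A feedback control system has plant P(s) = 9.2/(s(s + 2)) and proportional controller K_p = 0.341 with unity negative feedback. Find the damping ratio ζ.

With unity feedback the closed-loop characteristic equation is s² + 2s + 0.341·9.2 = s² + 2s + 3.137 = 0.
Matching s² + 2ζω_n s + ω_n²: ω_n = √3.137 = 1.771 rad/s and 2ζω_n = 2, so ζ = 2/(2·1.771) = 0.565.

ζ = 0.565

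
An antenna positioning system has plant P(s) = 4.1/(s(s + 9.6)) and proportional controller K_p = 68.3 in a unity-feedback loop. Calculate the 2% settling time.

From 1 + K_pP(s) = 0: s² + 9.6s + 280 = 0 ⇒ ω_n = 16.73, ζ = 0.2868.
2% settling time T_s ≈ 4/(ζω_n) = 4/4.8 = 0.833 s.

T_s ≈ 0.833 s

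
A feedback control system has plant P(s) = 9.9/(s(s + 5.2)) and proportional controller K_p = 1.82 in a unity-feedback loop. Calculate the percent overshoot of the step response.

8.76%

Closed-loop characteristic equation: s² + 5.2s + 18.02 = 0, so ω_n = 4.245 rad/s and ζ = 5.2/(2·4.245) = 0.6125.
%OS = 100·exp(−πζ/√(1−ζ²)) = 100·exp(−π·0.6125/√0.6248) = 8.76%.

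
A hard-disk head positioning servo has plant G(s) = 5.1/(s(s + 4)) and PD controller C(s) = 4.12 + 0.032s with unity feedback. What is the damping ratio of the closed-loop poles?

ζ = 0.454

Forward path: (4.12 + 0.032s)·5.1/(s(s+4)). The closed-loop characteristic equation is s² + (4 + 5.1·0.032)s + 5.1·4.12 = 0.
That is s² + 4.163s + 21.01 = 0, so ω_n = 4.584 rad/s and ζ = 4.163/(2·4.584) = 0.4541.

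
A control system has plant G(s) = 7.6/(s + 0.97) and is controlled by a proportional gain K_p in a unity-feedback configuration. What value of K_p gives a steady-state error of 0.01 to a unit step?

The loop is type 0, so e_ss(step) = 1/(1 + K_pos) with K_pos = K_p·G(0).
G(0) = 7.835. Require 1/(1 + K_p·7.835) = 0.01, so 1 + 7.835·K_p = 100.
K_p = (100 − 1)/7.835 = 12.6.

K_p = 12.6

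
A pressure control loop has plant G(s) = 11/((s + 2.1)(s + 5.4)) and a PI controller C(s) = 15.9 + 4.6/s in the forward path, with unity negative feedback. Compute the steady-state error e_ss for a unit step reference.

0

The open loop C(s)G(s) has a pole at the origin (type 1), so the static position error constant is infinite and e_ss = 1/(1+∞) = 0.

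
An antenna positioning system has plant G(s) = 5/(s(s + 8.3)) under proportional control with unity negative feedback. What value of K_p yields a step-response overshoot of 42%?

From %OS = 100·exp(−πζ/√(1−ζ²)) = 42%, ζ = −ln(0.42)/√(π²+ln²(0.42)) = 0.2662.
Characteristic equation s² + 8.3s + 5K_p = 0 gives ζ = 8.3/(2√(5K_p)).
Setting ζ = 0.2662: √(5K_p) = 8.3/(2·0.2662) = 15.59, so K_p = 243.1/5 = 48.6.

K_p = 48.6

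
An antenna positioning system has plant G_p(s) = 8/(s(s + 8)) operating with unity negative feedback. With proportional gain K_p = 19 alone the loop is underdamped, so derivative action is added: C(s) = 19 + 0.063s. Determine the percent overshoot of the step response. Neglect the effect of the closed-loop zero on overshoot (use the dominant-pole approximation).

31.5%

Forward path: (19 + 0.063s)·8/(s(s+8)). The closed-loop characteristic equation is s² + (8 + 8·0.063)s + 8·19 = 0.
That is s² + 8.504s + 152 = 0, so ω_n = 12.33 rad/s and ζ = 8.504/(2·12.33) = 0.3449.
%OS = 100·exp(−πζ/√(1−ζ²)) = 31.5%.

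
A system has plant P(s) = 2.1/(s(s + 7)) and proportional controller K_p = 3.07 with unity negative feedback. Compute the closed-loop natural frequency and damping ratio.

With unity feedback the closed-loop characteristic equation is s² + 7s + 3.07·2.1 = s² + 7s + 6.447 = 0.
So ω_n² = 6.447 ⇒ ω_n = 2.539 rad/s, and ζ = 7/(2ω_n) = 1.38.

ω_n = 2.54 rad/s, ζ = 1.38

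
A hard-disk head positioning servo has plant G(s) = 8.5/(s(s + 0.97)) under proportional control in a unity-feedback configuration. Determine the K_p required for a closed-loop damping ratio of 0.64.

Closed-loop characteristic equation: s² + 0.97s + K_p·8.5 = 0.
So ω_n = √(8.5K_p) and 2ζω_n = 0.97, giving ζ = 0.97/(2√(8.5K_p)).
Setting ζ = 0.64: √(8.5K_p) = 0.97/(2·0.64) = 0.7578, so K_p = 0.5743/8.5 = 0.0676.

K_p = 0.0676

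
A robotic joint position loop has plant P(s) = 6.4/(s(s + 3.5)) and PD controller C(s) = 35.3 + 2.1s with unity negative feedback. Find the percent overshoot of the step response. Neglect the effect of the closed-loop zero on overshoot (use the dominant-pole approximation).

Forward path: (35.3 + 2.1s)·6.4/(s(s+3.5)). The closed-loop characteristic equation is s² + (3.5 + 6.4·2.1)s + 6.4·35.3 = 0.
That is s² + 16.94s + 225.9 = 0, so ω_n = 15.03 rad/s and ζ = 16.94/(2·15.03) = 0.5635.
%OS = 100·exp(−πζ/√(1−ζ²)) = 11.7%.

11.7%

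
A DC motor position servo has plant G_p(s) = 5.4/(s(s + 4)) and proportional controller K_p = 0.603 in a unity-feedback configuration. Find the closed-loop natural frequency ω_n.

1 + K_p·G_p(s) = 0 gives s² + 4s + 3.256 = 0.
Matching s² + 2ζω_n s + ω_n²: ω_n = √3.256 = 1.804 rad/s and 2ζω_n = 4, so ζ = 4/(2·1.804) = 1.11.

ω_n = 1.8 rad/s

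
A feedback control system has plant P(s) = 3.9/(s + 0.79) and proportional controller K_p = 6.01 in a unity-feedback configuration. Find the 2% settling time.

T_s ≈ 0.165 s

Closed-loop transfer function: T(s) = K_p·P(s)/(1 + K_p·P(s)) = 23.44/(s + 0.79 + 23.44) = 23.44/(s + 24.23).
Time constant τ = 1/24.23 = 0.04127 s, so the 2% settling time is about 4τ = 0.165 s.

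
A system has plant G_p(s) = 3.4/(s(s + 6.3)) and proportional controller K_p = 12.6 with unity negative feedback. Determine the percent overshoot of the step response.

17.8%

Closed-loop characteristic equation: s² + 6.3s + 42.84 = 0, so ω_n = 6.545 rad/s and ζ = 6.3/(2·6.545) = 0.4813.
%OS = 100·exp(−πζ/√(1−ζ²)) = 100·exp(−π·0.4813/√0.7684) = 17.8%.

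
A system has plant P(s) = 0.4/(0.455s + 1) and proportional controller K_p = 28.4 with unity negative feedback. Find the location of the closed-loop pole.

s = -27.16

Closed loop: T(s) = K_p·P/(1+K_p·P) = 11.36/(0.455s + 1 + 11.36), with pole at s = −(1 + 11.36)/0.455 = −27.16.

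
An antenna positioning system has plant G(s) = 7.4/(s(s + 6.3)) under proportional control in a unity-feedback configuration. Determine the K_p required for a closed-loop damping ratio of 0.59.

K_p = 3.85

Closed-loop characteristic equation: s² + 6.3s + K_p·7.4 = 0.
So ω_n = √(7.4K_p) and 2ζω_n = 6.3, giving ζ = 6.3/(2√(7.4K_p)).
Setting ζ = 0.59: √(7.4K_p) = 6.3/(2·0.59) = 5.339, so K_p = 28.5/7.4 = 3.85.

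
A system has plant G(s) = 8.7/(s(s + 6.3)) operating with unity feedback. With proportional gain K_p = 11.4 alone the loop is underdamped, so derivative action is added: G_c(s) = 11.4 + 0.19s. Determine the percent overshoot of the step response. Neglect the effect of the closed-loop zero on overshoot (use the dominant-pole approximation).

Forward path: (11.4 + 0.19s)·8.7/(s(s+6.3)). The closed-loop characteristic equation is s² + (6.3 + 8.7·0.19)s + 8.7·11.4 = 0.
That is s² + 7.953s + 99.18 = 0, so ω_n = 9.959 rad/s and ζ = 7.953/(2·9.959) = 0.3993.
%OS = 100·exp(−πζ/√(1−ζ²)) = 25.5%.

25.5%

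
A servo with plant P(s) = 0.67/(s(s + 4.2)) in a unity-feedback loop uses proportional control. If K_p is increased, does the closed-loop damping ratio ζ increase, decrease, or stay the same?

ζ = 4.2/(2√(0.67K_p)); increasing K_p raises the denominator, so ζ falls.

decrease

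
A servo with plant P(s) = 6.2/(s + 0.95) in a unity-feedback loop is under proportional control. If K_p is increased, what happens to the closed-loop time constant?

Closed-loop pole is at s = −(0.95+K_p·6.2); larger K_p moves it further left, so τ = 1/(0.95+K_p·6.2) decreases.

decrease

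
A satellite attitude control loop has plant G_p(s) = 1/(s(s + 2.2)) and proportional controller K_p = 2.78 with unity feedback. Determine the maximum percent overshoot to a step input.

6.34%

From 1 + K_pG_p(s) = 0: s² + 2.2s + 2.78 = 0 ⇒ ω_n = 1.667, ζ = 0.6597.
%OS = 100·exp(−πζ/√(1−ζ²)) = 100·exp(−π·0.6597/√0.5647) = 6.34%.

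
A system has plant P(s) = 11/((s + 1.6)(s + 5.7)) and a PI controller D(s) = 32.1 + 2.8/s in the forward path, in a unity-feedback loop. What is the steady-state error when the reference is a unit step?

0

The open loop D(s)P(s) has a pole at the origin (type 1), so the static position error constant is infinite and e_ss = 1/(1+∞) = 0.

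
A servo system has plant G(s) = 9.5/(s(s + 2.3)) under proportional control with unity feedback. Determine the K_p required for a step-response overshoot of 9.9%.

From %OS = 100·exp(−πζ/√(1−ζ²)) = 9.9%, ζ = −ln(0.099)/√(π²+ln²(0.099)) = 0.5928.
Characteristic equation s² + 2.3s + 9.5K_p = 0 gives ζ = 2.3/(2√(9.5K_p)).
Setting ζ = 0.5928: √(9.5K_p) = 2.3/(2·0.5928) = 1.94, so K_p = 3.763/9.5 = 0.396.

K_p = 0.396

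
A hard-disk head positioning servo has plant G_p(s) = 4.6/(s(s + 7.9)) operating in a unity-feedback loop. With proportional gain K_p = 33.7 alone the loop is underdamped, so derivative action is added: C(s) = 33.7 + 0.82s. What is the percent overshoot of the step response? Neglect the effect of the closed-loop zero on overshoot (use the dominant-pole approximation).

18.9%

Forward path: (33.7 + 0.82s)·4.6/(s(s+7.9)). The closed-loop characteristic equation is s² + (7.9 + 4.6·0.82)s + 4.6·33.7 = 0.
That is s² + 11.67s + 155 = 0, so ω_n = 12.45 rad/s and ζ = 11.67/(2·12.45) = 0.4687.
%OS = 100·exp(−πζ/√(1−ζ²)) = 18.9%.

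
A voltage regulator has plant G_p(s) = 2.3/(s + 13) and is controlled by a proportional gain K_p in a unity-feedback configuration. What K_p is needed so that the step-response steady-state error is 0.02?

K_p = 277

The loop is type 0, so e_ss(step) = 1/(1 + K_pos) with K_pos = K_p·G_p(0).
G_p(0) = 0.1769. Require 1/(1 + K_p·0.1769) = 0.02, so 1 + 0.1769·K_p = 50.
K_p = (50 − 1)/0.1769 = 277.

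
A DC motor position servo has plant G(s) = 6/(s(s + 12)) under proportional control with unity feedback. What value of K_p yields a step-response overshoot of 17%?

K_p = 24.9

From %OS = 100·exp(−πζ/√(1−ζ²)) = 17%, ζ = −ln(0.17)/√(π²+ln²(0.17)) = 0.4913.
Characteristic equation s² + 12s + 6K_p = 0 gives ζ = 12/(2√(6K_p)).
Setting ζ = 0.4913: √(6K_p) = 12/(2·0.4913) = 12.21, so K_p = 149.2/6 = 24.9.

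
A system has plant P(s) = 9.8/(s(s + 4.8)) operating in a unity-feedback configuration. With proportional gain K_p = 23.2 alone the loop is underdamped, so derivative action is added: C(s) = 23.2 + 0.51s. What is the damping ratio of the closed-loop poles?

ζ = 0.325

Forward path: (23.2 + 0.51s)·9.8/(s(s+4.8)). The closed-loop characteristic equation is s² + (4.8 + 9.8·0.51)s + 9.8·23.2 = 0.
That is s² + 9.798s + 227.4 = 0, so ω_n = 15.08 rad/s and ζ = 9.798/(2·15.08) = 0.3249.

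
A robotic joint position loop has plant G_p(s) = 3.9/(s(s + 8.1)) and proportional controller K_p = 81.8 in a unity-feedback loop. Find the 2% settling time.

Closed-loop characteristic equation: s² + 8.1s + 319 = 0, so ω_n = 17.86 rad/s and ζ = 8.1/(2·17.86) = 0.2267.
2% settling time T_s ≈ 4/(ζω_n) = 4/4.05 = 0.988 s.

T_s ≈ 0.988 s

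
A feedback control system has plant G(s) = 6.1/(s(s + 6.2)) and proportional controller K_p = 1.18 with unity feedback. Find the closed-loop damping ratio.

ζ = 1.16

1 + K_p·G(s) = 0 gives s² + 6.2s + 7.198 = 0.
So ω_n² = 7.198 ⇒ ω_n = 2.683 rad/s, and ζ = 6.2/(2ω_n) = 1.16.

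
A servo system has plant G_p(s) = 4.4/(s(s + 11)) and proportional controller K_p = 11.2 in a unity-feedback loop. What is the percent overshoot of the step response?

Closed-loop characteristic equation: s² + 11s + 49.28 = 0, so ω_n = 7.02 rad/s and ζ = 11/(2·7.02) = 0.7835.
%OS = 100·exp(−πζ/√(1−ζ²)) = 100·exp(−π·0.7835/√0.3862) = 1.9%.

1.9%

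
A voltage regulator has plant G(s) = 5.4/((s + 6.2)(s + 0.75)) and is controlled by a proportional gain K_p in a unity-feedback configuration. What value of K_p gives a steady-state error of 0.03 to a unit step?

K_p = 27.8

For a type-0 loop with proportional control, e_ss = 1/(1 + K_p·G(0)).
G(0) = 1.161. Require 1/(1 + K_p·1.161) = 0.03, so 1 + 1.161·K_p = 33.33.
K_p = (33.33 − 1)/1.161 = 27.8.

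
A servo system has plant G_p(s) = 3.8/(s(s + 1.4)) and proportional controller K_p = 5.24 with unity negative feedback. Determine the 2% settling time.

T_s ≈ 5.71 s

From 1 + K_pG_p(s) = 0: s² + 1.4s + 19.91 = 0 ⇒ ω_n = 4.462, ζ = 0.1569.
2% settling time T_s ≈ 4/(ζω_n) = 4/0.7 = 5.71 s.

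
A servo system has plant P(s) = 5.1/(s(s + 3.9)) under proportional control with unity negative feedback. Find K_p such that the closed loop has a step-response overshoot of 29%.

K_p = 5.55

From %OS = 100·exp(−πζ/√(1−ζ²)) = 29%, ζ = −ln(0.29)/√(π²+ln²(0.29)) = 0.3666.
Characteristic equation s² + 3.9s + 5.1K_p = 0 gives ζ = 3.9/(2√(5.1K_p)).
Setting ζ = 0.3666: √(5.1K_p) = 3.9/(2·0.3666) = 5.319, so K_p = 28.29/5.1 = 5.55.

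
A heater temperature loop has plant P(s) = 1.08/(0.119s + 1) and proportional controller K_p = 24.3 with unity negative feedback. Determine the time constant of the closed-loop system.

τ = 0.00437 s

Closed loop: T(s) = K_p·P/(1+K_p·P) = 26.24/(0.119s + 1 + 26.24), with pole at s = −(1 + 26.24)/0.119 = −228.9.
Closed-loop time constant τ = 1/228.9 = 0.00437 s.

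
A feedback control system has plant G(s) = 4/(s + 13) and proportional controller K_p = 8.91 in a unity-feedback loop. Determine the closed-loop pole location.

Closed-loop transfer function: T(s) = K_p·G(s)/(1 + K_p·G(s)) = 35.64/(s + 13 + 35.64) = 35.64/(s + 48.64).
The closed-loop pole is at s = −48.64.

s = -48.64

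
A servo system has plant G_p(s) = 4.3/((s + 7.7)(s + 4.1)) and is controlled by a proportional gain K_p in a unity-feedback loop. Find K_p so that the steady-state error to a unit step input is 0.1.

For a type-0 loop with proportional control, e_ss = 1/(1 + K_p·G_p(0)).
G_p(0) = 0.1362. Require 1/(1 + K_p·0.1362) = 0.1, so 1 + 0.1362·K_p = 10.
K_p = (10 − 1)/0.1362 = 66.1.

K_p = 66.1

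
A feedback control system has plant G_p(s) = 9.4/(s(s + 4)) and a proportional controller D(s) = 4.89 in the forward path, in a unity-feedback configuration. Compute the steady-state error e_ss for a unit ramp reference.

0.087

The loop has one pole at the origin (type 1). Velocity error constant K_v = lim_{s→0} s·D(s)G_p(s) = 4.89·9.4/4 = 11.49.
Steady-state error to a unit ramp: e_ss = 1/K_v = 0.087.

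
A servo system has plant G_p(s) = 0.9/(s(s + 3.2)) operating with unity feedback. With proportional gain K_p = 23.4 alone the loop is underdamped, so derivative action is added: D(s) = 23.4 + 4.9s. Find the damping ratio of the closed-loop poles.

ζ = 0.829

Forward path: (23.4 + 4.9s)·0.9/(s(s+3.2)). The closed-loop characteristic equation is s² + (3.2 + 0.9·4.9)s + 0.9·23.4 = 0.
That is s² + 7.61s + 21.06 = 0, so ω_n = 4.589 rad/s and ζ = 7.61/(2·4.589) = 0.8291.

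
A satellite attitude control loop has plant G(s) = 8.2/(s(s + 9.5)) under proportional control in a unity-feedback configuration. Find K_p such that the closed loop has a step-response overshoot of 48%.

From %OS = 100·exp(−πζ/√(1−ζ²)) = 48%, ζ = −ln(0.48)/√(π²+ln²(0.48)) = 0.2275.
Characteristic equation s² + 9.5s + 8.2K_p = 0 gives ζ = 9.5/(2√(8.2K_p)).
Setting ζ = 0.2275: √(8.2K_p) = 9.5/(2·0.2275) = 20.88, so K_p = 435.9/8.2 = 53.2.

K_p = 53.2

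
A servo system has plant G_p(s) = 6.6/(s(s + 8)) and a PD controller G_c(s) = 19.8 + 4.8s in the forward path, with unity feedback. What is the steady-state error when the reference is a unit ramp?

0.0612

The loop has one pole at the origin (type 1). Velocity error constant K_v = lim_{s→0} s·G_c(s)G_p(s) = 19.8·6.6/8 = 16.34.
Steady-state error to a unit ramp: e_ss = 1/K_v = 0.0612.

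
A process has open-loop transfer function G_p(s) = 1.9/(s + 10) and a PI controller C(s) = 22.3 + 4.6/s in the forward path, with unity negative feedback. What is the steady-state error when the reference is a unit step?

The open loop C(s)G_p(s) has a pole at the origin (type 1), so the static position error constant is infinite and e_ss = 1/(1+∞) = 0.

0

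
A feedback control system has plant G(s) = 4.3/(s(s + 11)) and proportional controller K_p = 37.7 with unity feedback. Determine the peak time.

The closed-loop denominator s² + 11s + 162.1 gives ω_n = √162.1 = 12.73 and ζ = 11/(2ω_n) = 0.432.
Damped frequency ω_d = ω_n√(1−ζ²) = 11.48 rad/s, so peak time T_p = π/ω_d = 0.274 s.

T_p = 0.274 s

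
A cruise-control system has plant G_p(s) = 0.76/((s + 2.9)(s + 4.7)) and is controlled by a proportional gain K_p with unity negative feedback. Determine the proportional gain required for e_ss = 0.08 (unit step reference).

For a type-0 loop with proportional control, e_ss = 1/(1 + K_p·G_p(0)).
G_p(0) = 0.05576. Require 1/(1 + K_p·0.05576) = 0.08, so 1 + 0.05576·K_p = 12.5.
K_p = (12.5 − 1)/0.05576 = 206.

K_p = 206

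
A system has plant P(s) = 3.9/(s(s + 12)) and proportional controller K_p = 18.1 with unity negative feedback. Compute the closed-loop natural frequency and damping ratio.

With unity feedback the closed-loop characteristic equation is s² + 12s + 18.1·3.9 = s² + 12s + 70.59 = 0.
So ω_n² = 70.59 ⇒ ω_n = 8.402 rad/s, and ζ = 12/(2ω_n) = 0.714.

ω_n = 8.4 rad/s, ζ = 0.714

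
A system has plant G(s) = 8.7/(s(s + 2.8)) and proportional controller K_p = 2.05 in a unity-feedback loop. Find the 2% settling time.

T_s ≈ 2.86 s

The closed-loop denominator s² + 2.8s + 17.83 gives ω_n = √17.83 = 4.223 and ζ = 2.8/(2ω_n) = 0.3315.
2% settling time T_s ≈ 4/(ζω_n) = 4/1.4 = 2.86 s.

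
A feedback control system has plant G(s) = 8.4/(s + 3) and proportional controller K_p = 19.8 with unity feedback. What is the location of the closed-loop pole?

s = -169.3

Closed-loop transfer function: T(s) = K_p·G(s)/(1 + K_p·G(s)) = 166.3/(s + 3 + 166.3) = 166.3/(s + 169.3).
The closed-loop pole is at s = −169.3.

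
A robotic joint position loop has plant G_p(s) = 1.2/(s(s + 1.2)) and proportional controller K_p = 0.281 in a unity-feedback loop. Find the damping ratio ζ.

With unity feedback the closed-loop characteristic equation is s² + 1.2s + 0.281·1.2 = s² + 1.2s + 0.3372 = 0.
So ω_n² = 0.3372 ⇒ ω_n = 0.5807 rad/s, and ζ = 1.2/(2ω_n) = 1.03.

ζ = 1.03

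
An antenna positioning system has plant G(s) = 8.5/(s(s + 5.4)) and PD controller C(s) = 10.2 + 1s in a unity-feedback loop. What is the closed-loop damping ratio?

Forward path: (10.2 + 1s)·8.5/(s(s+5.4)). The closed-loop characteristic equation is s² + (5.4 + 8.5·1)s + 8.5·10.2 = 0.
That is s² + 13.9s + 86.7 = 0, so ω_n = 9.311 rad/s and ζ = 13.9/(2·9.311) = 0.7464.

ζ = 0.746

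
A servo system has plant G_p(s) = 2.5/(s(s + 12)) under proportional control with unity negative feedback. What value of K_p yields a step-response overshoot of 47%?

K_p = 264

From %OS = 100·exp(−πζ/√(1−ζ²)) = 47%, ζ = −ln(0.47)/√(π²+ln²(0.47)) = 0.2337.
Characteristic equation s² + 12s + 2.5K_p = 0 gives ζ = 12/(2√(2.5K_p)).
Setting ζ = 0.2337: √(2.5K_p) = 12/(2·0.2337) = 25.68, so K_p = 659.3/2.5 = 264.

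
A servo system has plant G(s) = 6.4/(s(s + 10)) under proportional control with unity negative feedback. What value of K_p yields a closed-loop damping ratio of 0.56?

K_p = 12.5

Closed-loop characteristic equation: s² + 10s + K_p·6.4 = 0.
So ω_n = √(6.4K_p) and 2ζω_n = 10, giving ζ = 10/(2√(6.4K_p)).
Setting ζ = 0.56: √(6.4K_p) = 10/(2·0.56) = 8.929, so K_p = 79.72/6.4 = 12.5.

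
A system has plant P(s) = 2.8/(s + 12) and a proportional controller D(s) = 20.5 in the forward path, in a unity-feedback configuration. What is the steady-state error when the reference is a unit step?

0.173

The loop is type 0. Static position error constant K_pos = D(0)·P(0) = 20.5·0.2333 = 4.783.
Steady-state error to a unit step: e_ss = 1/(1+K_pos) = 1/5.783 = 0.173.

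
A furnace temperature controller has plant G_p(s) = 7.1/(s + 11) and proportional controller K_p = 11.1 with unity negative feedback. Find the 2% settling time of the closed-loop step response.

Closed-loop transfer function: T(s) = K_p·G_p(s)/(1 + K_p·G_p(s)) = 78.81/(s + 11 + 78.81) = 78.81/(s + 89.81).
Time constant τ = 1/89.81 = 0.01113 s, so the 2% settling time is about 4τ = 0.0445 s.

T_s ≈ 0.0445 s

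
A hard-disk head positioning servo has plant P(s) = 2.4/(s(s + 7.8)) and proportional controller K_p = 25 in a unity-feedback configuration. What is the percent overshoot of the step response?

The closed-loop denominator s² + 7.8s + 60 gives ω_n = √60 = 7.746 and ζ = 7.8/(2ω_n) = 0.5035.
%OS = 100·exp(−πζ/√(1−ζ²)) = 100·exp(−π·0.5035/√0.7465) = 16%.

16%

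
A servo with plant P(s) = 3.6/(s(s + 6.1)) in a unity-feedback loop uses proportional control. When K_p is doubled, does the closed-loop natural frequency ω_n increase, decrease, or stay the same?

ω_n = √(3.6·K_p), which grows with K_p.

increase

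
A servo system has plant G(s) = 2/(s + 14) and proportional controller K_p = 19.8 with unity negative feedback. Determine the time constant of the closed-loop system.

τ = 0.0187 s

Closed-loop transfer function: T(s) = K_p·G(s)/(1 + K_p·G(s)) = 39.6/(s + 14 + 39.6) = 39.6/(s + 53.6).
Time constant τ = 1/53.6 = 0.0187 s.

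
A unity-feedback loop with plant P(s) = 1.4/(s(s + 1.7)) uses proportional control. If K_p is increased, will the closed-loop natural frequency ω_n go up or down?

increase

ω_n = √(1.4·K_p), which grows with K_p.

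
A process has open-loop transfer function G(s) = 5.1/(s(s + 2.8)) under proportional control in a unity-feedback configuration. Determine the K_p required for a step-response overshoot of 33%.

From %OS = 100·exp(−πζ/√(1−ζ²)) = 33%, ζ = −ln(0.33)/√(π²+ln²(0.33)) = 0.3328.
Characteristic equation s² + 2.8s + 5.1K_p = 0 gives ζ = 2.8/(2√(5.1K_p)).
Setting ζ = 0.3328: √(5.1K_p) = 2.8/(2·0.3328) = 4.207, so K_p = 17.7/5.1 = 3.47.

K_p = 3.47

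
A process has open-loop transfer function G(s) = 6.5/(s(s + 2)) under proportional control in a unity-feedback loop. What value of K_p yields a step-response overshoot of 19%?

From %OS = 100·exp(−πζ/√(1−ζ²)) = 19%, ζ = −ln(0.19)/√(π²+ln²(0.19)) = 0.4673.
Characteristic equation s² + 2s + 6.5K_p = 0 gives ζ = 2/(2√(6.5K_p)).
Setting ζ = 0.4673: √(6.5K_p) = 2/(2·0.4673) = 2.14, so K_p = 4.579/6.5 = 0.704.

K_p = 0.704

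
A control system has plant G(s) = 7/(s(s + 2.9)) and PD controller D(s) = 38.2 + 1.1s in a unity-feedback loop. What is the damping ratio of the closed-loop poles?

Forward path: (38.2 + 1.1s)·7/(s(s+2.9)). The closed-loop characteristic equation is s² + (2.9 + 7·1.1)s + 7·38.2 = 0.
That is s² + 10.6s + 267.4 = 0, so ω_n = 16.35 rad/s and ζ = 10.6/(2·16.35) = 0.3241.

ζ = 0.324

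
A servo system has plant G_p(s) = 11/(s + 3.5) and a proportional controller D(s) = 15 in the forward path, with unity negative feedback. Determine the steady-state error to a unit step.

0.0208

The loop is type 0. Static position error constant K_pos = D(0)·G_p(0) = 15·3.143 = 47.14.
Steady-state error to a unit step: e_ss = 1/(1+K_pos) = 1/48.14 = 0.0208.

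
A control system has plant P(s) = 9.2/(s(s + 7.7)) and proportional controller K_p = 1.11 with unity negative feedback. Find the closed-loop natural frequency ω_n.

ω_n = 3.2 rad/s

The closed-loop denominator is s(s+7.7) + 1.11·9.2 = s² + 7.7s + 10.21.
Matching s² + 2ζω_n s + ω_n²: ω_n = √10.21 = 3.196 rad/s and 2ζω_n = 7.7, so ζ = 7.7/(2·3.196) = 1.2.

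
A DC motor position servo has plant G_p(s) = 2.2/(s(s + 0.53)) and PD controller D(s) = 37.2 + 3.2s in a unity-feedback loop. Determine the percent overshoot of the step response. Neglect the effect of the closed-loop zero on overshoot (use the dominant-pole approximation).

23.5%

Forward path: (37.2 + 3.2s)·2.2/(s(s+0.53)). The closed-loop characteristic equation is s² + (0.53 + 2.2·3.2)s + 2.2·37.2 = 0.
That is s² + 7.57s + 81.84 = 0, so ω_n = 9.047 rad/s and ζ = 7.57/(2·9.047) = 0.4184.
%OS = 100·exp(−πζ/√(1−ζ²)) = 23.5%.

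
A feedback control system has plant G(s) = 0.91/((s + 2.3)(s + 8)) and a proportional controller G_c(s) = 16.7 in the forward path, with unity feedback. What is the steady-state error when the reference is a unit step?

The loop is type 0. Static position error constant K_pos = G_c(0)·G(0) = 16.7·0.04946 = 0.8259.
Steady-state error to a unit step: e_ss = 1/(1+K_pos) = 1/1.826 = 0.548.

0.548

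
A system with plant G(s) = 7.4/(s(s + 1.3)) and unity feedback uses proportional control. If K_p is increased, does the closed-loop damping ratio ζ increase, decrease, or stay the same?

decrease

ζ = 1.3/(2√(7.4K_p)); increasing K_p raises the denominator, so ζ falls.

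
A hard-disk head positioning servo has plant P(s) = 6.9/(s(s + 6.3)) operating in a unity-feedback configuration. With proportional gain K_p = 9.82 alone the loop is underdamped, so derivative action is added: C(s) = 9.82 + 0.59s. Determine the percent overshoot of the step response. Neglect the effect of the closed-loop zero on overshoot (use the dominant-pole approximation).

7.82%

Forward path: (9.82 + 0.59s)·6.9/(s(s+6.3)). The closed-loop characteristic equation is s² + (6.3 + 6.9·0.59)s + 6.9·9.82 = 0.
That is s² + 10.37s + 67.76 = 0, so ω_n = 8.232 rad/s and ζ = 10.37/(2·8.232) = 0.63.
%OS = 100·exp(−πζ/√(1−ζ²)) = 7.82%.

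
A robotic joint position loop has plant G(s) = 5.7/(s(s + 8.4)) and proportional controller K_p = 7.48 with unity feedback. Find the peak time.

From 1 + K_pG(s) = 0: s² + 8.4s + 42.64 = 0 ⇒ ω_n = 6.53, ζ = 0.6432.
Damped frequency ω_d = ω_n√(1−ζ²) = 5 rad/s, so peak time T_p = π/ω_d = 0.628 s.

T_p = 0.628 s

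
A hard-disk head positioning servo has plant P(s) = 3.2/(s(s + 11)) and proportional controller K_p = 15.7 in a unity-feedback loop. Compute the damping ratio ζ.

ζ = 0.776

1 + K_p·P(s) = 0 gives s² + 11s + 50.24 = 0.
So ω_n² = 50.24 ⇒ ω_n = 7.088 rad/s, and ζ = 11/(2ω_n) = 0.776.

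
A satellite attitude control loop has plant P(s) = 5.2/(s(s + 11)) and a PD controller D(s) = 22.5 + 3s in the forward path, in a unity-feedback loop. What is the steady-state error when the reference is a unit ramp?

The loop has one pole at the origin (type 1). Velocity error constant K_v = lim_{s→0} s·D(s)P(s) = 22.5·5.2/11 = 10.64.
Steady-state error to a unit ramp: e_ss = 1/K_v = 0.094.

0.094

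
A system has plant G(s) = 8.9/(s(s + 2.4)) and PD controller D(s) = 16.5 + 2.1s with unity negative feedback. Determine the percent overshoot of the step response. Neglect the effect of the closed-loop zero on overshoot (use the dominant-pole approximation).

Forward path: (16.5 + 2.1s)·8.9/(s(s+2.4)). The closed-loop characteristic equation is s² + (2.4 + 8.9·2.1)s + 8.9·16.5 = 0.
That is s² + 21.09s + 146.8 = 0, so ω_n = 12.12 rad/s and ζ = 21.09/(2·12.12) = 0.8702.
%OS = 100·exp(−πζ/√(1−ζ²)) = 0.389%.

0.389%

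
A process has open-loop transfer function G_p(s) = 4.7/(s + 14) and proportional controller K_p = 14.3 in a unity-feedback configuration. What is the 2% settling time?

T_s ≈ 0.0493 s

Closed-loop transfer function: T(s) = K_p·G_p(s)/(1 + K_p·G_p(s)) = 67.21/(s + 14 + 67.21) = 67.21/(s + 81.21).
Time constant τ = 1/81.21 = 0.01231 s, so the 2% settling time is about 4τ = 0.0493 s.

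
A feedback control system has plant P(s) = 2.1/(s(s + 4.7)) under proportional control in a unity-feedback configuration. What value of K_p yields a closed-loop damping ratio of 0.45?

K_p = 13

Closed-loop characteristic equation: s² + 4.7s + K_p·2.1 = 0.
So ω_n = √(2.1K_p) and 2ζω_n = 4.7, giving ζ = 4.7/(2√(2.1K_p)).
Setting ζ = 0.45: √(2.1K_p) = 4.7/(2·0.45) = 5.222, so K_p = 27.27/2.1 = 13.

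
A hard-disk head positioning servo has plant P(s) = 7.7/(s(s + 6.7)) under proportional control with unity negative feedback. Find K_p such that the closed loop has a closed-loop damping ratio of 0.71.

Closed-loop characteristic equation: s² + 6.7s + K_p·7.7 = 0.
So ω_n = √(7.7K_p) and 2ζω_n = 6.7, giving ζ = 6.7/(2√(7.7K_p)).
Setting ζ = 0.71: √(7.7K_p) = 6.7/(2·0.71) = 4.718, so K_p = 22.26/7.7 = 2.89.

K_p = 2.89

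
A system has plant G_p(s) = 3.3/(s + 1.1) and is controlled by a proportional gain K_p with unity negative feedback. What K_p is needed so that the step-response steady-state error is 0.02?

K_p = 16.3

For a type-0 loop with proportional control, e_ss = 1/(1 + K_p·G_p(0)).
G_p(0) = 3. Require 1/(1 + K_p·3) = 0.02, so 1 + 3·K_p = 50.
K_p = (50 − 1)/3 = 16.3.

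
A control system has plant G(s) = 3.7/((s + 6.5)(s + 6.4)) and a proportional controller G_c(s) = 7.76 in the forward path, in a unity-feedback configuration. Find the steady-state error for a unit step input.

The loop is type 0. Static position error constant K_pos = G_c(0)·G(0) = 7.76·0.08894 = 0.6902.
Steady-state error to a unit step: e_ss = 1/(1+K_pos) = 1/1.69 = 0.592.

0.592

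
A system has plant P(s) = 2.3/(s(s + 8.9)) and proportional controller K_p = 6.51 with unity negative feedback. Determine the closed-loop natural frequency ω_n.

ω_n = 3.87 rad/s

With unity feedback the closed-loop characteristic equation is s² + 8.9s + 6.51·2.3 = s² + 8.9s + 14.97 = 0.
Matching s² + 2ζω_n s + ω_n²: ω_n = √14.97 = 3.869 rad/s and 2ζω_n = 8.9, so ζ = 8.9/(2·3.869) = 1.15.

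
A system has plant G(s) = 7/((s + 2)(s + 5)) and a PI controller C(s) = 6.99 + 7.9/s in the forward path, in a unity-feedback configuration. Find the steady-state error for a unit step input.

0

The open loop C(s)G(s) has a pole at the origin (type 1), so the static position error constant is infinite and e_ss = 1/(1+∞) = 0.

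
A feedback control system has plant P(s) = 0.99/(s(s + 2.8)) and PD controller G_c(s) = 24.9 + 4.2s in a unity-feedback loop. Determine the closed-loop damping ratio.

Forward path: (24.9 + 4.2s)·0.99/(s(s+2.8)). The closed-loop characteristic equation is s² + (2.8 + 0.99·4.2)s + 0.99·24.9 = 0.
That is s² + 6.958s + 24.65 = 0, so ω_n = 4.965 rad/s and ζ = 6.958/(2·4.965) = 0.7007.

ζ = 0.701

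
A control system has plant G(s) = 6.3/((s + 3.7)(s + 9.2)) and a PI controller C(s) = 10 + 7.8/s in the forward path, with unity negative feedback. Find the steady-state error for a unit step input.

0

The open loop C(s)G(s) has a pole at the origin (type 1), so the static position error constant is infinite and e_ss = 1/(1+∞) = 0.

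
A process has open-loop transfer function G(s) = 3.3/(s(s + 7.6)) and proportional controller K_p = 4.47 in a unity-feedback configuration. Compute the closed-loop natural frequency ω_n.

With unity feedback the closed-loop characteristic equation is s² + 7.6s + 4.47·3.3 = s² + 7.6s + 14.75 = 0.
So ω_n² = 14.75 ⇒ ω_n = 3.841 rad/s, and ζ = 7.6/(2ω_n) = 0.989.

ω_n = 3.84 rad/s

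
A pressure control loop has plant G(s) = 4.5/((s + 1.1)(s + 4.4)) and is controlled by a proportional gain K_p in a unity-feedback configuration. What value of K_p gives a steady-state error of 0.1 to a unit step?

K_p = 9.68

For a type-0 loop with proportional control, e_ss = 1/(1 + K_p·G(0)).
G(0) = 0.9298. Require 1/(1 + K_p·0.9298) = 0.1, so 1 + 0.9298·K_p = 10.
K_p = (10 − 1)/0.9298 = 9.68.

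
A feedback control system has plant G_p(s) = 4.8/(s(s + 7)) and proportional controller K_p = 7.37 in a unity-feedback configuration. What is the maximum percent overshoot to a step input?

The closed-loop denominator s² + 7s + 35.38 gives ω_n = √35.38 = 5.948 and ζ = 7/(2ω_n) = 0.5885.
%OS = 100·exp(−πζ/√(1−ζ²)) = 100·exp(−π·0.5885/√0.6537) = 10.2%.

10.2%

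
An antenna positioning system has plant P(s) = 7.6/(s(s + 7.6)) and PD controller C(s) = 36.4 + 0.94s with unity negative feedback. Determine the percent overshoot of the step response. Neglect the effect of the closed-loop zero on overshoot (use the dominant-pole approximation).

Forward path: (36.4 + 0.94s)·7.6/(s(s+7.6)). The closed-loop characteristic equation is s² + (7.6 + 7.6·0.94)s + 7.6·36.4 = 0.
That is s² + 14.74s + 276.6 = 0, so ω_n = 16.63 rad/s and ζ = 14.74/(2·16.63) = 0.4432.
%OS = 100·exp(−πζ/√(1−ζ²)) = 21.2%.

21.2%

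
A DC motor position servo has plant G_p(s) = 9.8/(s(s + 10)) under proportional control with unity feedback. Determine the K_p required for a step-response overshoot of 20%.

K_p = 12.3

From %OS = 100·exp(−πζ/√(1−ζ²)) = 20%, ζ = −ln(0.2)/√(π²+ln²(0.2)) = 0.4559.
Characteristic equation s² + 10s + 9.8K_p = 0 gives ζ = 10/(2√(9.8K_p)).
Setting ζ = 0.4559: √(9.8K_p) = 10/(2·0.4559) = 10.97, so K_p = 120.3/9.8 = 12.3.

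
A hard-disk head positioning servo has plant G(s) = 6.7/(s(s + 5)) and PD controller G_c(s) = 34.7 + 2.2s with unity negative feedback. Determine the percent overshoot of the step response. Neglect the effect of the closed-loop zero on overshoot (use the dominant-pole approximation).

Forward path: (34.7 + 2.2s)·6.7/(s(s+5)). The closed-loop characteristic equation is s² + (5 + 6.7·2.2)s + 6.7·34.7 = 0.
That is s² + 19.74s + 232.5 = 0, so ω_n = 15.25 rad/s and ζ = 19.74/(2·15.25) = 0.6473.
%OS = 100·exp(−πζ/√(1−ζ²)) = 6.94%.

6.94%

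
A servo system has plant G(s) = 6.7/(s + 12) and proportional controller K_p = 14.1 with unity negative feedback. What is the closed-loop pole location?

Closed-loop transfer function: T(s) = K_p·G(s)/(1 + K_p·G(s)) = 94.47/(s + 12 + 94.47) = 94.47/(s + 106.5).
The closed-loop pole is at s = −106.5.

s = -106.5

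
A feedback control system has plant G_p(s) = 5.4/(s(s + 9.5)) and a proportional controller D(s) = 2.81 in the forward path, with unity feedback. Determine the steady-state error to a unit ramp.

0.626

The loop has one pole at the origin (type 1). Velocity error constant K_v = lim_{s→0} s·D(s)G_p(s) = 2.81·5.4/9.5 = 1.597.
Steady-state error to a unit ramp: e_ss = 1/K_v = 0.626.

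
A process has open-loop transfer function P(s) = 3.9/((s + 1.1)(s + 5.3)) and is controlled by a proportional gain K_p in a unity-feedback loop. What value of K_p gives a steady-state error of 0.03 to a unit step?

For a type-0 loop with proportional control, e_ss = 1/(1 + K_p·P(0)).
P(0) = 0.669. Require 1/(1 + K_p·0.669) = 0.03, so 1 + 0.669·K_p = 33.33.
K_p = (33.33 − 1)/0.669 = 48.3.

K_p = 48.3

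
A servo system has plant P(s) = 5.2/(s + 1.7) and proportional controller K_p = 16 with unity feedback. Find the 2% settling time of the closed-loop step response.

Closed-loop transfer function: T(s) = K_p·P(s)/(1 + K_p·P(s)) = 83.2/(s + 1.7 + 83.2) = 83.2/(s + 84.9).
Time constant τ = 1/84.9 = 0.01178 s, so the 2% settling time is about 4τ = 0.0471 s.

T_s ≈ 0.0471 s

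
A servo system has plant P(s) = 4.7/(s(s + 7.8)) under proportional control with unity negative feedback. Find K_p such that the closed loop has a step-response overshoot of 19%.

From %OS = 100·exp(−πζ/√(1−ζ²)) = 19%, ζ = −ln(0.19)/√(π²+ln²(0.19)) = 0.4673.
Characteristic equation s² + 7.8s + 4.7K_p = 0 gives ζ = 7.8/(2√(4.7K_p)).
Setting ζ = 0.4673: √(4.7K_p) = 7.8/(2·0.4673) = 8.345, so K_p = 69.64/4.7 = 14.8.

K_p = 14.8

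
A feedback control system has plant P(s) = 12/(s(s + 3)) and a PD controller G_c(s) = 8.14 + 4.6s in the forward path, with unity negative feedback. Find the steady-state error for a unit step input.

0

The open loop G_c(s)P(s) has a pole at the origin (type 1), so the static position error constant is infinite and e_ss = 1/(1+∞) = 0.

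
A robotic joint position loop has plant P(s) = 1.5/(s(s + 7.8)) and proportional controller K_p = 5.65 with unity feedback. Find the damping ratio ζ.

ζ = 1.34

The closed-loop denominator is s(s+7.8) + 5.65·1.5 = s² + 7.8s + 8.475.
So ω_n² = 8.475 ⇒ ω_n = 2.911 rad/s, and ζ = 7.8/(2ω_n) = 1.34.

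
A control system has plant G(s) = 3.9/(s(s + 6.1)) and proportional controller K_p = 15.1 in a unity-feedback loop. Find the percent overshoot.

25.6%

From 1 + K_pG(s) = 0: s² + 6.1s + 58.89 = 0 ⇒ ω_n = 7.674, ζ = 0.3974.
%OS = 100·exp(−πζ/√(1−ζ²)) = 100·exp(−π·0.3974/√0.842) = 25.6%.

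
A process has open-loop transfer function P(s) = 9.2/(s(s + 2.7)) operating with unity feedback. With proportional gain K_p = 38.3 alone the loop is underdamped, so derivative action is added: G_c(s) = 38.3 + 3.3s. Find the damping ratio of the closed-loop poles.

Forward path: (38.3 + 3.3s)·9.2/(s(s+2.7)). The closed-loop characteristic equation is s² + (2.7 + 9.2·3.3)s + 9.2·38.3 = 0.
That is s² + 33.06s + 352.4 = 0, so ω_n = 18.77 rad/s and ζ = 33.06/(2·18.77) = 0.8806.

ζ = 0.881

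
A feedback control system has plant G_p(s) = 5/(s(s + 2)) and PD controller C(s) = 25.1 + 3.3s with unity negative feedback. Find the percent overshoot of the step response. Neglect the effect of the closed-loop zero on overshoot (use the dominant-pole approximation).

Forward path: (25.1 + 3.3s)·5/(s(s+2)). The closed-loop characteristic equation is s² + (2 + 5·3.3)s + 5·25.1 = 0.
That is s² + 18.5s + 125.5 = 0, so ω_n = 11.2 rad/s and ζ = 18.5/(2·11.2) = 0.8257.
%OS = 100·exp(−πζ/√(1−ζ²)) = 1.01%.

1.01%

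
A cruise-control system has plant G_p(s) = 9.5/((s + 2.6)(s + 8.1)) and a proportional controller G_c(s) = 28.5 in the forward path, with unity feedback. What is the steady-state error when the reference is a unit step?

0.0722

The loop is type 0. Static position error constant K_pos = G_c(0)·G_p(0) = 28.5·0.4511 = 12.86.
Steady-state error to a unit step: e_ss = 1/(1+K_pos) = 1/13.86 = 0.0722.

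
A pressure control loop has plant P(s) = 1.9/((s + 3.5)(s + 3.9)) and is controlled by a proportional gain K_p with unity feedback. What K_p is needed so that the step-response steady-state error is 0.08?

The loop is type 0, so e_ss(step) = 1/(1 + K_pos) with K_pos = K_p·P(0).
P(0) = 0.1392. Require 1/(1 + K_p·0.1392) = 0.08, so 1 + 0.1392·K_p = 12.5.
K_p = (12.5 − 1)/0.1392 = 82.6.

K_p = 82.6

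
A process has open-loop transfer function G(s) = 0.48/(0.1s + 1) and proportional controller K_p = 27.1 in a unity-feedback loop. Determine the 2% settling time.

T_s ≈ 0.0286 s

Closed loop: T(s) = K_p·G/(1+K_p·G) = 13.01/(0.1s + 1 + 13.01), with pole at s = −(1 + 13.01)/0.1 = −140.1.
τ = 1/140.1 = 0.007139 s, so 2% settling time ≈ 4τ = 0.0286 s.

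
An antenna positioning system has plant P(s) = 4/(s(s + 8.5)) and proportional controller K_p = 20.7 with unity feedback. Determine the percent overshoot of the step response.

From 1 + K_pP(s) = 0: s² + 8.5s + 82.8 = 0 ⇒ ω_n = 9.099, ζ = 0.4671.
%OS = 100·exp(−πζ/√(1−ζ²)) = 100·exp(−π·0.4671/√0.7819) = 19%.

19%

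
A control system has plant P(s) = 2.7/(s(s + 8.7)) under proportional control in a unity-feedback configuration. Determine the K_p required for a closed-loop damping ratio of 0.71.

Closed-loop characteristic equation: s² + 8.7s + K_p·2.7 = 0.
So ω_n = √(2.7K_p) and 2ζω_n = 8.7, giving ζ = 8.7/(2√(2.7K_p)).
Setting ζ = 0.71: √(2.7K_p) = 8.7/(2·0.71) = 6.127, so K_p = 37.54/2.7 = 13.9.

K_p = 13.9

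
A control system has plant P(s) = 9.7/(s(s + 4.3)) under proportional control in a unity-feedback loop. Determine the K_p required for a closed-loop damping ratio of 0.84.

Closed-loop characteristic equation: s² + 4.3s + K_p·9.7 = 0.
So ω_n = √(9.7K_p) and 2ζω_n = 4.3, giving ζ = 4.3/(2√(9.7K_p)).
Setting ζ = 0.84: √(9.7K_p) = 4.3/(2·0.84) = 2.56, so K_p = 6.551/9.7 = 0.675.

K_p = 0.675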